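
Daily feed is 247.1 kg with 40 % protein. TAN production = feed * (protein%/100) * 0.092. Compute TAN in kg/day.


Protein in feed = 247.1 * 40/100 = 98.84 kg/day
TAN = protein * 0.092 = 98.84 * 0.092 = 9.09328 kg/day

9.09328 kg/day


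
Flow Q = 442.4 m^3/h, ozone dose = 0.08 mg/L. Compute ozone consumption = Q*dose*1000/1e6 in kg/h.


O3 demand (mg/h) = Q * dose * 1000 = 442.4 * 0.08 * 1000 = 35392 mg/h
Convert mg to kg: 35392 / 1e6 = 0.035392 kg/h

0.035392 kg/h


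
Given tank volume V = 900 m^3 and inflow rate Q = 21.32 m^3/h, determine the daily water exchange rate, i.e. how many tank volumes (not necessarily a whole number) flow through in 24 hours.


Daily flow volume = 21.32 m^3/h * 24 h = 511.68 m^3/day
Exchanges = daily flow / tank volume = 511.68 / 900 = 0.568533 exchanges/day

0.568533 exchanges/day


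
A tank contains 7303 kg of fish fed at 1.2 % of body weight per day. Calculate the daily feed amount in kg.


Feeding rate fraction = 1.2% / 100 = 0.012
Daily feed = 7303 kg * 0.012 = 87.636 kg/day

87.636 kg/day


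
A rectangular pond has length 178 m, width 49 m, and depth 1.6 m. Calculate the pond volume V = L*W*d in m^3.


Base area = L * W = 178 * 49 = 8722 m^2
Volume = area * depth = 8722 * 1.6 = 13955.2 m^3

13955.2 m^3


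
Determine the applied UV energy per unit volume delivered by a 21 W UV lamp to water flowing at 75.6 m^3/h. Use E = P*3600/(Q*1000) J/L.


Energy delivered per hour = 21 W * 3600 s = 75600 J/h
Volume treated per hour = 75.6 m^3/h * 1000 = 75600 L/h
dose = 75600 / 75600 = 1 J/L

1 J/L


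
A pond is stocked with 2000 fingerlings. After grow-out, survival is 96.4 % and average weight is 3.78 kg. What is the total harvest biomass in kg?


Survivors = 2000 * 96.4/100 = 1928 fish
Harvest biomass = survivors * W_f = 1928 * 3.78 = 7287.84 kg

7287.84 kg


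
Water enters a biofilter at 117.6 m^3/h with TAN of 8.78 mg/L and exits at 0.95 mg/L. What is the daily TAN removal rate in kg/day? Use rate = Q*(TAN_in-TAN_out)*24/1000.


Concentration drop: TAN_in - TAN_out = 8.78 - 0.95 = 7.83 mg/L
Hourly TAN removed = Q * dTAN = 117.6 m^3/h * 7.83 mg/L = 920.808 g/h  (m^3/h * mg/L = g/h)
Daily TAN removed = 920.808 * 24 = 22099.392 g/day
Convert to kg/day: 22099.392 / 1000 = 22.099392 kg/day

22.099392 kg/day


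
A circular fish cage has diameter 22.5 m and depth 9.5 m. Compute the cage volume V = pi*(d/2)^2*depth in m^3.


r = d/2 = 22.5/2 = 11.25 m
Base area = pi*r^2 = pi*11.25^2 = 397.60782 m^2
Volume = 397.60782 * 9.5 = 3777.27 m^3

3777.27 m^3


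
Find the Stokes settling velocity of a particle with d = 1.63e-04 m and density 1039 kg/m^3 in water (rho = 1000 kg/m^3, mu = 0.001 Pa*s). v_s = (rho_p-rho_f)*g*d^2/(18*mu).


Density difference: rho_p - rho_f = 1039 - 1000 = 39 kg/m^3
d^2 = (1.63e-04)^2 = 2.6569e-08 m^2
Numerator = (rho_p - rho_f) * g * d^2 = 39 * 9.81 * 2.6569e-08 = 1.0165034e-05
Denominator = 18 * mu = 18 * 0.001 = 0.018
v_s = 1.0165034e-05 / 0.018 = 5.64724e-04 m/s
Check: Re = rho_f * v_s * d / mu = 1000 * 5.64724e-04 * 1.63e-04 / 0.001 = 0.0921 < 1, so Stokes' law applies.

5.64724e-04 m/s


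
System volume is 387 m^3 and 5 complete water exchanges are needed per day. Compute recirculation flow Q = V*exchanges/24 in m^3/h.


Daily recirculation volume = 387 m^3 * 5 = 1935 m^3/day
Flow rate Q = daily volume / 24 h = 1935 / 24 = 80.625 m^3/h

80.625 m^3/h


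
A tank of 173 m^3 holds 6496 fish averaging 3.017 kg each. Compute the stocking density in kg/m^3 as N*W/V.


Total biomass = 6496 fish * 3.017 kg = 19598.432 kg
Density = total biomass / volume = 19598.432 / 173 = 113.286 kg/m^3

113.286 kg/m^3


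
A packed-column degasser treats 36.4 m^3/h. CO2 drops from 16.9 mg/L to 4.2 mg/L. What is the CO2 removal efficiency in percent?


CO2_out / CO2_in = 4.2 / 16.9 = 0.24852071
Fraction remaining = 0.24852071
efficiency = (1 - 0.24852071) * 100 = 75.1479 %

75.1479 %


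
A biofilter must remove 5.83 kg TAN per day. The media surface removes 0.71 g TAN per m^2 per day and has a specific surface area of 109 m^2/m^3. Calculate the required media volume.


A = 5.83*1000 / 0.71 = 8211.2676 m^2
V = 8211.2676 / 109 = 75.3327

75.3327 m^3


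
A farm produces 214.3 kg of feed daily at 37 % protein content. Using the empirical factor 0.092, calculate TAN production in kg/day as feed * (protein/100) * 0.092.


Protein in feed = 214.3 * 37/100 = 79.291 kg/day
TAN = protein * 0.092 = 79.291 * 0.092 = 7.294772 kg/day

7.294772 kg/day


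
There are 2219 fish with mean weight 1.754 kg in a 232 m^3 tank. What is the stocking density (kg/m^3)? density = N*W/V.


Total biomass = 2219 fish * 1.754 kg = 3892.126 kg
Density = total biomass / volume = 3892.126 / 232 = 16.7764 kg/m^3

16.7764 kg/m^3


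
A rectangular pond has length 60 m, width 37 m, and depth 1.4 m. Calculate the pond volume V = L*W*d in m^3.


Base area = L * W = 60 * 37 = 2220 m^2
Volume = area * depth = 2220 * 1.4 = 3108 m^3

3108 m^3


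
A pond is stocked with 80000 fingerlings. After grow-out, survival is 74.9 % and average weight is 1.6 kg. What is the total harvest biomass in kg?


Survivors = 80000 * 74.9/100 = 59920 fish
Harvest biomass = survivors * W_f = 59920 * 1.6 = 95872 kg

95872 kg


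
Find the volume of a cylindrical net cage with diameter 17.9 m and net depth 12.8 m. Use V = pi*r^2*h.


r = d/2 = 17.9/2 = 8.95 m
Base area = pi*r^2 = pi*8.95^2 = 251.64943 m^2
Volume = 251.64943 * 12.8 = 3221.11 m^3

3221.11 m^3


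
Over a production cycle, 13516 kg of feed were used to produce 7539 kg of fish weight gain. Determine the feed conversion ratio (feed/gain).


FCR = feed consumed / weight gained
FCR = 13516 kg / 7539 kg = 1.79281

1.79281


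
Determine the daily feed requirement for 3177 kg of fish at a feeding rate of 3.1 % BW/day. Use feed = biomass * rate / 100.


Feeding rate fraction = 3.1% / 100 = 0.031
Daily feed = 3177 kg * 0.031 = 98.487 kg/day

98.487 kg/day


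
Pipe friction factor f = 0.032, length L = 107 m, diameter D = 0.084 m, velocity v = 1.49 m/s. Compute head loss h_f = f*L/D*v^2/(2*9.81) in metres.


v^2 = 1.49^2 = 2.2201 m^2/s^2
L/D = 107/0.084 = 1273.8095
h_f = f*(L/D)*v^2/(2g) = 0.032 * 1273.8095 * 2.2201 / 19.62 = 4.61241 m

4.61241 m


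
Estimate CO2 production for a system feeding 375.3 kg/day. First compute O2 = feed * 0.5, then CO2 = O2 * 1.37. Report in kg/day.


O2 = 375.3 * 0.5 = 187.65
CO2 = 187.65 * 1.37 = 257.0805

257.0805 kg/day


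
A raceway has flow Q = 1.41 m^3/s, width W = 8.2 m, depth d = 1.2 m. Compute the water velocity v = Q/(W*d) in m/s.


Cross-sectional area = W * d = 8.2 * 1.2 = 9.84 m^2
Velocity = Q / A = 1.41 / 9.84 = 0.143293 m/s

0.143293 m/s


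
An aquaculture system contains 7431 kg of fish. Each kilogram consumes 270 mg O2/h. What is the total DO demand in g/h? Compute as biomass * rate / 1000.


Total O2 consumption (mg/h) = 7431 kg * 270 mg/(kg*h) = 2006370 mg/h
Convert to g/h: 2006370 / 1000 = 2006.37 g/h

2006.37 g/h


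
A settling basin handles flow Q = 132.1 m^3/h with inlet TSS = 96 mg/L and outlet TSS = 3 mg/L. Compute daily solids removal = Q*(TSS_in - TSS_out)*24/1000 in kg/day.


Concentration drop: TSS_in - TSS_out = 96 - 3 = 93 mg/L
Hourly solids removed = Q * dTSS = 132.1 m^3/h * 93 mg/L = 12285.3 g/h  (m^3/h * mg/L = g/h)
Daily solids removed = 12285.3 * 24 = 294847.2 g/day
Convert g to kg: 294847.2 / 1000 = 294.8472 kg/day

294.8472 kg/day


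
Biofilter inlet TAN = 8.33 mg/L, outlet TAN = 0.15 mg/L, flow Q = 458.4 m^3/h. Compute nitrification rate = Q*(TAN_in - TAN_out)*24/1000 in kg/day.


Concentration drop: TAN_in - TAN_out = 8.33 - 0.15 = 8.18 mg/L
Hourly TAN removed = Q * dTAN = 458.4 m^3/h * 8.18 mg/L = 3749.712 g/h  (m^3/h * mg/L = g/h)
Daily TAN removed = 3749.712 * 24 = 89993.088 g/day
Convert to kg/day: 89993.088 / 1000 = 89.993088 kg/day

89.993088 kg/day


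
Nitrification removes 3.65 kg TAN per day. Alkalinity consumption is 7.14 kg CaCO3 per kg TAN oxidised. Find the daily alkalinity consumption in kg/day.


Alkalinity factor: 7.14 kg CaCO3 consumed per kg TAN nitrified
alk = 3.65 kg TAN * 7.14 = 26.061 kg CaCO3/day

26.061 kg CaCO3/day


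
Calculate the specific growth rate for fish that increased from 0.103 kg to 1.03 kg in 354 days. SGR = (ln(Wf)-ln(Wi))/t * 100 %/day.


ln(W_f) = ln(1.03) = 0.029558802
ln(W_i) = ln(0.103) = -2.2730263
ln(W_f) - ln(W_i) = 0.029558802 - -2.2730263 = 2.3025851
SGR = 2.3025851 / 354 * 100 = 0.650448 %/day

0.650448 %/day


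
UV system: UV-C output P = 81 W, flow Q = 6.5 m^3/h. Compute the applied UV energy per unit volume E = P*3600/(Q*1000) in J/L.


Energy delivered per hour = 81 W * 3600 s = 291600 J/h
Volume treated per hour = 6.5 m^3/h * 1000 = 6500 L/h
dose = 291600 / 6500 = 44.8615 J/L

44.8615 J/L


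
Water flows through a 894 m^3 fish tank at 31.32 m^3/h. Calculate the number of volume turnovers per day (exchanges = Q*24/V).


Daily flow volume = 31.32 m^3/h * 24 h = 751.68 m^3/day
Exchanges = daily flow / tank volume = 751.68 / 894 = 0.840805 exchanges/day

0.840805 exchanges/day


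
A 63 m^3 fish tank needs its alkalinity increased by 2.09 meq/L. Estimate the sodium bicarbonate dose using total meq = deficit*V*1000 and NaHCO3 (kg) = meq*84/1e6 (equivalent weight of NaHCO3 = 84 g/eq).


Tank volume in L = 63 m^3 * 1000 = 63000 L
Total meq required = 2.09 meq/L * 63000 L = 131670 meq
NaHCO3 mass = 131670 meq * 84 mg/meq / 1e6 = 11.0603 kg

11.0603 kg


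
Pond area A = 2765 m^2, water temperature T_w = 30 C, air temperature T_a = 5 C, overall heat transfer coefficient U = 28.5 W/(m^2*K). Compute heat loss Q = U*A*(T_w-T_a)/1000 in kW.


Temperature difference dT = 30 - 5 = 25 K
Heat loss (W) = U * A * dT = 28.5 * 2765 * 25 = 1970062.5 W
Convert to kW: 1970062.5 / 1000 = 1970.0625 kW

1970.0625 kW


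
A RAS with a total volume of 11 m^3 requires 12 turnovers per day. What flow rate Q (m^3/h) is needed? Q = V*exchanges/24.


Daily recirculation volume = 11 m^3 * 12 = 132 m^3/day
Flow rate Q = daily volume / 24 h = 132 / 24 = 5.5 m^3/h

5.5 m^3/h


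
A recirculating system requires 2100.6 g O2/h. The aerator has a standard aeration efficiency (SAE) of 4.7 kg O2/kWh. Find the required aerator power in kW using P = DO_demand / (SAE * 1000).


SAE in g O2/kWh = 4.7 * 1000 = 4700 g/kWh
P = DO_demand / SAE_g = 2100.6 / 4700 = 0.446936 kW

0.446936 kW


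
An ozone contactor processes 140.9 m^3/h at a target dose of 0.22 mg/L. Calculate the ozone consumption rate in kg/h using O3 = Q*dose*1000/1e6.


O3 demand (mg/h) = Q * dose * 1000 = 140.9 * 0.22 * 1000 = 30998 mg/h
Convert mg to kg: 30998 / 1e6 = 0.030998 kg/h

0.030998 kg/h


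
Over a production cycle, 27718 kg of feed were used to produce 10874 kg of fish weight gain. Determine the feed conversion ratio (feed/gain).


FCR = feed consumed / weight gained
FCR = 27718 kg / 10874 kg = 2.54902

2.54902


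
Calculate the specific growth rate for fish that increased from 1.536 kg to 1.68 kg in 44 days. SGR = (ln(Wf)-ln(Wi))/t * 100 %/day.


ln(W_f) = ln(1.68) = 0.51879379
ln(W_i) = ln(1.536) = 0.42918163
ln(W_f) - ln(W_i) = 0.51879379 - 0.42918163 = 0.08961216
SGR = 0.08961216 / 44 * 100 = 0.203664 %/day

0.203664 %/day


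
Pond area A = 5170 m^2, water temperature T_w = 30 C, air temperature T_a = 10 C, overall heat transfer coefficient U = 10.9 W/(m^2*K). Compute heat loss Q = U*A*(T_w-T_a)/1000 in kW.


Temperature difference dT = 30 - 10 = 20 K
Heat loss (W) = U * A * dT = 10.9 * 5170 * 20 = 1127060 W
Convert to kW: 1127060 / 1000 = 1127.06 kW

1127.06 kW


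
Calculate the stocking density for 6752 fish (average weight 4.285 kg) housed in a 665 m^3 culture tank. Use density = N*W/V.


Total biomass = 6752 fish * 4.285 kg = 28932.32 kg
Density = total biomass / volume = 28932.32 / 665 = 43.5072 kg/m^3

43.5072 kg/m^3


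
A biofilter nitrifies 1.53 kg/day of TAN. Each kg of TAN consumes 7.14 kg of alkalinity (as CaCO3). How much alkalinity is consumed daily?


Alkalinity factor: 7.14 kg CaCO3 consumed per kg TAN nitrified
alk = 1.53 kg TAN * 7.14 = 10.9242 kg CaCO3/day

10.9242 kg CaCO3/day


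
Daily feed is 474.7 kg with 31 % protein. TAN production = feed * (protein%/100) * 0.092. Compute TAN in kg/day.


Protein in feed = 474.7 * 31/100 = 147.157 kg/day
TAN = protein * 0.092 = 147.157 * 0.092 = 13.538444 kg/day

13.538444 kg/day


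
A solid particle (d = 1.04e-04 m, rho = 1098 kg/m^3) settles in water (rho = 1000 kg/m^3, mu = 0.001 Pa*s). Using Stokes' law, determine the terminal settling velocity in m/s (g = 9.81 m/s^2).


Density difference: rho_p - rho_f = 1098 - 1000 = 98 kg/m^3
d^2 = (1.04e-04)^2 = 1.0816e-08 m^2
Numerator = (rho_p - rho_f) * g * d^2 = 98 * 9.81 * 1.0816e-08 = 1.0398286e-05
Denominator = 18 * mu = 18 * 0.001 = 0.018
v_s = 1.0398286e-05 / 0.018 = 5.77683e-04 m/s
Check: Re = rho_f * v_s * d / mu = 1000 * 5.77683e-04 * 1.04e-04 / 0.001 = 0.0601 < 1, so Stokes' law applies.

5.77683e-04 m/s


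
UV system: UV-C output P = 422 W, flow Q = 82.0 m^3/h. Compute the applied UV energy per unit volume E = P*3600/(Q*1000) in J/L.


Energy delivered per hour = 422 W * 3600 s = 1519200 J/h
Volume treated per hour = 82.0 m^3/h * 1000 = 82000 L/h
dose = 1519200 / 82000 = 18.5268 J/L

18.5268 J/L


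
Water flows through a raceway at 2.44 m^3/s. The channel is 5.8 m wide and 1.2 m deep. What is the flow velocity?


Cross-sectional area = W * d = 5.8 * 1.2 = 6.96 m^2
Velocity = Q / A = 2.44 / 6.96 = 0.350575 m/s

0.350575 m/s


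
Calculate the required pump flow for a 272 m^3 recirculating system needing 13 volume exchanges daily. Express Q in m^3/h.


Daily recirculation volume = 272 m^3 * 13 = 3536 m^3/day
Flow rate Q = daily volume / 24 h = 3536 / 24 = 147.333 m^3/h

147.333 m^3/h


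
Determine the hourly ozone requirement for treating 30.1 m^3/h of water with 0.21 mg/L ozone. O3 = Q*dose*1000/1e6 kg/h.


O3 demand (mg/h) = Q * dose * 1000 = 30.1 * 0.21 * 1000 = 6321 mg/h
Convert mg to kg: 6321 / 1e6 = 0.006321 kg/h

0.006321 kg/h


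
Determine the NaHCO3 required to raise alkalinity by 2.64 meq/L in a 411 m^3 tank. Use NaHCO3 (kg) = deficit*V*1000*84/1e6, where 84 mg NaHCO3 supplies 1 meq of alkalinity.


Tank volume in L = 411 m^3 * 1000 = 411000 L
Total meq required = 2.64 meq/L * 411000 L = 1085040 meq
NaHCO3 mass = 1085040 meq * 84 mg/meq / 1e6 = 91.1434 kg

91.1434 kg


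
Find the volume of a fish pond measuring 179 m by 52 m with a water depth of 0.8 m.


Base area = L * W = 179 * 52 = 9308 m^2
Volume = area * depth = 9308 * 0.8 = 7446.4 m^3

7446.4 m^3


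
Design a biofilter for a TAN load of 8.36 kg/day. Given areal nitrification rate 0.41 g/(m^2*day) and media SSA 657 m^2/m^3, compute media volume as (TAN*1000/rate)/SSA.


A = 8.36*1000 / 0.41 = 20390.244 m^2
V = 20390.244 / 657 = 31.0354

31.0354 m^3


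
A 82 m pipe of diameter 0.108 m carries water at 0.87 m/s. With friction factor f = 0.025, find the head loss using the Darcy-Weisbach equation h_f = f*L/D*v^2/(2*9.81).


v^2 = 0.87^2 = 0.7569 m^2/s^2
L/D = 82/0.108 = 759.25926
h_f = f*(L/D)*v^2/(2g) = 0.025 * 759.25926 * 0.7569 / 19.62 = 0.732267 m

0.732267 m


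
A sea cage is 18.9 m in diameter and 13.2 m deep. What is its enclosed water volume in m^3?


r = d/2 = 18.9/2 = 9.45 m
Base area = pi*r^2 = pi*9.45^2 = 280.55208 m^2
Volume = 280.55208 * 13.2 = 3703.29 m^3

3703.29 m^3


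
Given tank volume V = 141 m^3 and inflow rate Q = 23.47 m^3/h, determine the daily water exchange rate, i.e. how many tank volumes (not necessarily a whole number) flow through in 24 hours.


Daily flow volume = 23.47 m^3/h * 24 h = 563.28 m^3/day
Exchanges = daily flow / tank volume = 563.28 / 141 = 3.99489 exchanges/day

3.99489 exchanges/day


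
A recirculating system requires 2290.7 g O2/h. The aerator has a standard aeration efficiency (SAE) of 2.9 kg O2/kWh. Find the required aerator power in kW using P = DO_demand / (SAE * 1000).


SAE in g O2/kWh = 2.9 * 1000 = 2900 g/kWh
P = DO_demand / SAE_g = 2290.7 / 2900 = 0.789897 kW

0.789897 kW


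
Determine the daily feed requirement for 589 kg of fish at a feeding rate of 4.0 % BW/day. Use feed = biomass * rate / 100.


Feeding rate fraction = 4.0% / 100 = 0.04
Daily feed = 589 kg * 0.04 = 23.56 kg/day

23.56 kg/day


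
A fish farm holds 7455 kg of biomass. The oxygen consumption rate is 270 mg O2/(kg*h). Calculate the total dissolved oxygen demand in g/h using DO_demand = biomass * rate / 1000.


Total O2 consumption (mg/h) = 7455 kg * 270 mg/(kg*h) = 2012850 mg/h
Convert to g/h: 2012850 / 1000 = 2012.85 g/h

2012.85 g/h


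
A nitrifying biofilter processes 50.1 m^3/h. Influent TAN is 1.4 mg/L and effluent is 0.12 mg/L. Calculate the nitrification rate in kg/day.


Concentration drop: TAN_in - TAN_out = 1.4 - 0.12 = 1.28 mg/L
Hourly TAN removed = Q * dTAN = 50.1 m^3/h * 1.28 mg/L = 64.128 g/h  (m^3/h * mg/L = g/h)
Daily TAN removed = 64.128 * 24 = 1539.072 g/day
Convert to kg/day: 1539.072 / 1000 = 1.539072 kg/day

1.539072 kg/day


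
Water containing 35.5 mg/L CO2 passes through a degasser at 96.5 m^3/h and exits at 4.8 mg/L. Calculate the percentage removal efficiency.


CO2_out / CO2_in = 4.8 / 35.5 = 0.13521127
Fraction remaining = 0.13521127
efficiency = (1 - 0.13521127) * 100 = 86.4789 %

86.4789 %


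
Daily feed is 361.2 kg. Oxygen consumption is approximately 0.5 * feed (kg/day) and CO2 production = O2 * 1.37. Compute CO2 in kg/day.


O2 = 361.2 * 0.5 = 180.6
CO2 = 180.6 * 1.37 = 247.422

247.422 kg/day


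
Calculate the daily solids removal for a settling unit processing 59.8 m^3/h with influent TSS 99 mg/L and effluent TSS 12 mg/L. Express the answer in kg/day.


Concentration drop: TSS_in - TSS_out = 99 - 12 = 87 mg/L
Hourly solids removed = Q * dTSS = 59.8 m^3/h * 87 mg/L = 5202.6 g/h  (m^3/h * mg/L = g/h)
Daily solids removed = 5202.6 * 24 = 124862.4 g/day
Convert g to kg: 124862.4 / 1000 = 124.8624 kg/day

124.8624 kg/day


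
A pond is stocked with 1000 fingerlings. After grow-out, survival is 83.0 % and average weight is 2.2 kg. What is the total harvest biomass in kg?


Survivors = 1000 * 83.0/100 = 830 fish
Harvest biomass = survivors * W_f = 830 * 2.2 = 1826 kg

1826 kg


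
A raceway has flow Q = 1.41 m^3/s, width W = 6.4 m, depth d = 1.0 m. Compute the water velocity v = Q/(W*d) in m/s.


Cross-sectional area = W * d = 6.4 * 1.0 = 6.4 m^2
Velocity = Q / A = 1.41 / 6.4 = 0.220312 m/s

0.220312 m/s


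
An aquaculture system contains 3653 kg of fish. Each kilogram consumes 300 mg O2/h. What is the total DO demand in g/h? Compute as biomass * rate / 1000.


Total O2 consumption (mg/h) = 3653 kg * 300 mg/(kg*h) = 1095900 mg/h
Convert to g/h: 1095900 / 1000 = 1095.9 g/h

1095.9 g/h


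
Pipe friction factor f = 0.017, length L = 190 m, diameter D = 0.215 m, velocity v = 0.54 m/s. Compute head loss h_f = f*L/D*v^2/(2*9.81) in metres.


v^2 = 0.54^2 = 0.2916 m^2/s^2
L/D = 190/0.215 = 883.72093
h_f = f*(L/D)*v^2/(2g) = 0.017 * 883.72093 * 0.2916 / 19.62 = 0.223281 m

0.223281 m


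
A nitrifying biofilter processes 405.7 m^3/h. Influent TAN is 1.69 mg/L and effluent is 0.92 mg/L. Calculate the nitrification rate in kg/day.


Concentration drop: TAN_in - TAN_out = 1.69 - 0.92 = 0.77 mg/L
Hourly TAN removed = Q * dTAN = 405.7 m^3/h * 0.77 mg/L = 312.389 g/h  (m^3/h * mg/L = g/h)
Daily TAN removed = 312.389 * 24 = 7497.336 g/day
Convert to kg/day: 7497.336 / 1000 = 7.497336 kg/day

7.497336 kg/day


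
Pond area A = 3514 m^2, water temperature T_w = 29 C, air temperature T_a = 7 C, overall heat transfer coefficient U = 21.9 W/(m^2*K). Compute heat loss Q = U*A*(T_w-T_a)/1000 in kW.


Temperature difference dT = 29 - 7 = 22 K
Heat loss (W) = U * A * dT = 21.9 * 3514 * 22 = 1693045.2 W
Convert to kW: 1693045.2 / 1000 = 1693.0452 kW

1693.0452 kW


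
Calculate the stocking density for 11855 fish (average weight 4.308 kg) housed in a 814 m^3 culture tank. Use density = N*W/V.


Total biomass = 11855 fish * 4.308 kg = 51071.34 kg
Density = total biomass / volume = 51071.34 / 814 = 62.7412 kg/m^3

62.7412 kg/m^3


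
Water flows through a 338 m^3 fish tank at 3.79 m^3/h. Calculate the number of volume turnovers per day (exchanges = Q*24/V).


Daily flow volume = 3.79 m^3/h * 24 h = 90.96 m^3/day
Exchanges = daily flow / tank volume = 90.96 / 338 = 0.269112 exchanges/day

0.269112 exchanges/day


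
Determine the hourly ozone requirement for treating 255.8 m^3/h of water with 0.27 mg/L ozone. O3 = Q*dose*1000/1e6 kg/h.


O3 demand (mg/h) = Q * dose * 1000 = 255.8 * 0.27 * 1000 = 69066 mg/h
Convert mg to kg: 69066 / 1e6 = 0.069066 kg/h

0.069066 kg/h


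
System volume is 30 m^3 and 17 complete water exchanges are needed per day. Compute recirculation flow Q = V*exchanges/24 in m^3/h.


Daily recirculation volume = 30 m^3 * 17 = 510 m^3/day
Flow rate Q = daily volume / 24 h = 510 / 24 = 21.25 m^3/h

21.25 m^3/h


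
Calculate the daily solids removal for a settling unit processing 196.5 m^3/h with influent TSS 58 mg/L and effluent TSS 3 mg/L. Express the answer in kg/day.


Concentration drop: TSS_in - TSS_out = 58 - 3 = 55 mg/L
Hourly solids removed = Q * dTSS = 196.5 m^3/h * 55 mg/L = 10807.5 g/h  (m^3/h * mg/L = g/h)
Daily solids removed = 10807.5 * 24 = 259380 g/day
Convert g to kg: 259380 / 1000 = 259.38 kg/day

259.38 kg/day


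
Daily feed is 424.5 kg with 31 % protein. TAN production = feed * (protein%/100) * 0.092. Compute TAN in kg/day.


Protein in feed = 424.5 * 31/100 = 131.595 kg/day
TAN = protein * 0.092 = 131.595 * 0.092 = 12.10674 kg/day

12.10674 kg/day


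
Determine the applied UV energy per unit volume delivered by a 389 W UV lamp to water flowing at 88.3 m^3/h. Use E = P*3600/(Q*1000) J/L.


Energy delivered per hour = 389 W * 3600 s = 1400400 J/h
Volume treated per hour = 88.3 m^3/h * 1000 = 88300 L/h
dose = 1400400 / 88300 = 15.8596 J/L

15.8596 J/L


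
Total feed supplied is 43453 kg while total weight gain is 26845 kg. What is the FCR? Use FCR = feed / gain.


FCR = feed consumed / weight gained
FCR = 43453 kg / 26845 kg = 1.61866

1.61866


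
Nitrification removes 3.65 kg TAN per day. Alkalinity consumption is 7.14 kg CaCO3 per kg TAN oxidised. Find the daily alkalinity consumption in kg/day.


Alkalinity factor: 7.14 kg CaCO3 consumed per kg TAN nitrified
alk = 3.65 kg TAN * 7.14 = 26.061 kg CaCO3/day

26.061 kg CaCO3/day


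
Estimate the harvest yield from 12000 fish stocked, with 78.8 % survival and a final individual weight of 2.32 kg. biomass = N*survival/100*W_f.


Survivors = 12000 * 78.8/100 = 9456 fish
Harvest biomass = survivors * W_f = 9456 * 2.32 = 21937.92 kg

21937.92 kg


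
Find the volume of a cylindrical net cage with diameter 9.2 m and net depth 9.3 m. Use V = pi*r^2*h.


r = d/2 = 9.2/2 = 4.6 m
Base area = pi*r^2 = pi*4.6^2 = 66.476101 m^2
Volume = 66.476101 * 9.3 = 618.228 m^3

618.228 m^3


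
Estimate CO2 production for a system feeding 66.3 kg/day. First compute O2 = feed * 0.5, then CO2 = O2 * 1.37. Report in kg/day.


O2 = 66.3 * 0.5 = 33.15
CO2 = 33.15 * 1.37 = 45.4155

45.4155 kg/day


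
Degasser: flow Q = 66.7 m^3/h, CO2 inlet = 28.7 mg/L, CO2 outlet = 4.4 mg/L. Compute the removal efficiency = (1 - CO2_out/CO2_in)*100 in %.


CO2_out / CO2_in = 4.4 / 28.7 = 0.1533101
Fraction remaining = 0.1533101
efficiency = (1 - 0.1533101) * 100 = 84.669 %

84.669 %


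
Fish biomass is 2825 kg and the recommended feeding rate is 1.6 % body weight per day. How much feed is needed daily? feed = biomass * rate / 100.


Feeding rate fraction = 1.6% / 100 = 0.016
Daily feed = 2825 kg * 0.016 = 45.2 kg/day

45.2 kg/day


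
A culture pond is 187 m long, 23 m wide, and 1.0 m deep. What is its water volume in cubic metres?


Base area = L * W = 187 * 23 = 4301 m^2
Volume = area * depth = 4301 * 1.0 = 4301 m^3

4301 m^3


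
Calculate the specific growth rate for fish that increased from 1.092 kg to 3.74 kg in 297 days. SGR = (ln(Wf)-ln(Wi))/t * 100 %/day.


ln(W_f) = ln(3.74) = 1.3190856
ln(W_i) = ln(1.092) = 0.088010877
ln(W_f) - ln(W_i) = 1.3190856 - 0.088010877 = 1.2310747
SGR = 1.2310747 / 297 * 100 = 0.414503 %/day

0.414503 %/day


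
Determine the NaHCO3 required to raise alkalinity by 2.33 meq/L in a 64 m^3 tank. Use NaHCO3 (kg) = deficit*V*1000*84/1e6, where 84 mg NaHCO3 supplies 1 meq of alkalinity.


Tank volume in L = 64 m^3 * 1000 = 64000 L
Total meq required = 2.33 meq/L * 64000 L = 149120 meq
NaHCO3 mass = 149120 meq * 84 mg/meq / 1e6 = 12.5261 kg

12.5261 kg


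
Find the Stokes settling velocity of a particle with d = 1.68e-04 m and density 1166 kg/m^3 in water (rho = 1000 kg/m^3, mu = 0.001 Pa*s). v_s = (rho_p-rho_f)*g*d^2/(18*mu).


Density difference: rho_p - rho_f = 1166 - 1000 = 166 kg/m^3
d^2 = (1.68e-04)^2 = 2.8224e-08 m^2
Numerator = (rho_p - rho_f) * g * d^2 = 166 * 9.81 * 2.8224e-08 = 4.5961655e-05
Denominator = 18 * mu = 18 * 0.001 = 0.018
v_s = 4.5961655e-05 / 0.018 = 0.00255343 m/s
Check: Re = rho_f * v_s * d / mu = 1000 * 0.00255343 * 1.68e-04 / 0.001 = 0.429 < 1, so Stokes' law applies.

0.00255343 m/s


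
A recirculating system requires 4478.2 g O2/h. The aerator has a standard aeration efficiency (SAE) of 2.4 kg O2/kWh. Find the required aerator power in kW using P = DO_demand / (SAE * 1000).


SAE in g O2/kWh = 2.4 * 1000 = 2400 g/kWh
P = DO_demand / SAE_g = 4478.2 / 2400 = 1.86592 kW

1.86592 kW


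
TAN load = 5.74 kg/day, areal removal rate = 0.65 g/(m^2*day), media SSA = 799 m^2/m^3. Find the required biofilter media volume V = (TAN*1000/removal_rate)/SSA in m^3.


A = 5.74*1000 / 0.65 = 8830.7692 m^2
V = 8830.7692 / 799 = 11.0523

11.0523 m^3


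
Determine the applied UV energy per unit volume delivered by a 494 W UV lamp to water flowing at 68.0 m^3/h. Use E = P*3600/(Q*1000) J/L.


Energy delivered per hour = 494 W * 3600 s = 1778400 J/h
Volume treated per hour = 68.0 m^3/h * 1000 = 68000 L/h
dose = 1778400 / 68000 = 26.1529 J/L

26.1529 J/L


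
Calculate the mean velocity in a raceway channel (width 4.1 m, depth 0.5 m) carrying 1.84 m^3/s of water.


Cross-sectional area = W * d = 4.1 * 0.5 = 2.05 m^2
Velocity = Q / A = 1.84 / 2.05 = 0.897561 m/s

0.897561 m/s


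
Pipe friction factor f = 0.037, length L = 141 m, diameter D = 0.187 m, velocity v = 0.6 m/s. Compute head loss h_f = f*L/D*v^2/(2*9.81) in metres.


v^2 = 0.6^2 = 0.36 m^2/s^2
L/D = 141/0.187 = 754.0107
h_f = f*(L/D)*v^2/(2g) = 0.037 * 754.0107 * 0.36 / 19.62 = 0.511897 m

0.511897 m


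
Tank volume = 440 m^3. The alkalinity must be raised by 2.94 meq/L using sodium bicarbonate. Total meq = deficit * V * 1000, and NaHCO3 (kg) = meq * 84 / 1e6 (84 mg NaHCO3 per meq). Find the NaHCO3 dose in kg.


Tank volume in L = 440 m^3 * 1000 = 440000 L
Total meq required = 2.94 meq/L * 440000 L = 1293600 meq
NaHCO3 mass = 1293600 meq * 84 mg/meq / 1e6 = 108.662 kg

108.662 kg


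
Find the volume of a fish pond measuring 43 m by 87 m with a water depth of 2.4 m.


Base area = L * W = 43 * 87 = 3741 m^2
Volume = area * depth = 3741 * 2.4 = 8978.4 m^3

8978.4 m^3


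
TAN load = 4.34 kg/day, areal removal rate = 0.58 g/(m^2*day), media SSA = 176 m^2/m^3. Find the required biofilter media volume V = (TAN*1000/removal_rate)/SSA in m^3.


A = 4.34*1000 / 0.58 = 7482.7586 m^2
V = 7482.7586 / 176 = 42.5157

42.5157 m^3


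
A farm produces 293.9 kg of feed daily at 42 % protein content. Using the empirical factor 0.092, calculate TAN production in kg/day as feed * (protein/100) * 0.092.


Protein in feed = 293.9 * 42/100 = 123.438 kg/day
TAN = protein * 0.092 = 123.438 * 0.092 = 11.356296 kg/day

11.356296 kg/day


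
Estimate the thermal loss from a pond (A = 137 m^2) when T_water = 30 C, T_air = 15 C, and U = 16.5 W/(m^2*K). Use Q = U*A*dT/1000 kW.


Temperature difference dT = 30 - 15 = 15 K
Heat loss (W) = U * A * dT = 16.5 * 137 * 15 = 33907.5 W
Convert to kW: 33907.5 / 1000 = 33.9075 kW

33.9075 kW


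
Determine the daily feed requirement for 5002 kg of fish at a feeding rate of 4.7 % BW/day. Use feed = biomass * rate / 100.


Feeding rate fraction = 4.7% / 100 = 0.047
Daily feed = 5002 kg * 0.047 = 235.094 kg/day

235.094 kg/day


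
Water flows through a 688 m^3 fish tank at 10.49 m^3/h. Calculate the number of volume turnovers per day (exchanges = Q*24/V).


Daily flow volume = 10.49 m^3/h * 24 h = 251.76 m^3/day
Exchanges = daily flow / tank volume = 251.76 / 688 = 0.36593 exchanges/day

0.36593 exchanges/day


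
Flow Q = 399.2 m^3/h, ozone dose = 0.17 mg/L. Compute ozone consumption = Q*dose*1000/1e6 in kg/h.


O3 demand (mg/h) = Q * dose * 1000 = 399.2 * 0.17 * 1000 = 67864 mg/h
Convert mg to kg: 67864 / 1e6 = 0.067864 kg/h

0.067864 kg/h


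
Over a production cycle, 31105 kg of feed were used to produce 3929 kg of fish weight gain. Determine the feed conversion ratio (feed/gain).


FCR = feed consumed / weight gained
FCR = 31105 kg / 3929 kg = 7.91677

7.91677


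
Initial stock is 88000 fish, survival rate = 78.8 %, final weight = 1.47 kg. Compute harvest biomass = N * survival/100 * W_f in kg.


Survivors = 88000 * 78.8/100 = 69344 fish
Harvest biomass = survivors * W_f = 69344 * 1.47 = 101935.68 kg

101935.68 kg


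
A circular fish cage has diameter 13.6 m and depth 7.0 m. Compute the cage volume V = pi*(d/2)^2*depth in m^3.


r = d/2 = 13.6/2 = 6.8 m
Base area = pi*r^2 = pi*6.8^2 = 145.26724 m^2
Volume = 145.26724 * 7.0 = 1016.87 m^3

1016.87 m^3


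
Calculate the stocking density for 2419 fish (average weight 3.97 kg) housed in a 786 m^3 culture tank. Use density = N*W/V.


Total biomass = 2419 fish * 3.97 kg = 9603.43 kg
Density = total biomass / volume = 9603.43 / 786 = 12.2181 kg/m^3

12.2181 kg/m^3


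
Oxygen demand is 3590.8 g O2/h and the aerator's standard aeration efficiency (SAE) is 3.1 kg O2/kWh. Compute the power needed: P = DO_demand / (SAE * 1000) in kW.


SAE in g O2/kWh = 3.1 * 1000 = 3100 g/kWh
P = DO_demand / SAE_g = 3590.8 / 3100 = 1.15832 kW

1.15832 kW


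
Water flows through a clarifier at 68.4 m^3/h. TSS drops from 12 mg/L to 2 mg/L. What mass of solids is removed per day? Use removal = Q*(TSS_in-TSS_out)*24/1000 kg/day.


Concentration drop: TSS_in - TSS_out = 12 - 2 = 10 mg/L
Hourly solids removed = Q * dTSS = 68.4 m^3/h * 10 mg/L = 684 g/h  (m^3/h * mg/L = g/h)
Daily solids removed = 684 * 24 = 16416 g/day
Convert g to kg: 16416 / 1000 = 16.416 kg/day

16.416 kg/day


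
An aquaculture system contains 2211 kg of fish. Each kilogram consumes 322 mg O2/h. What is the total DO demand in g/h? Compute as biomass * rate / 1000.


Total O2 consumption (mg/h) = 2211 kg * 322 mg/(kg*h) = 711942 mg/h
Convert to g/h: 711942 / 1000 = 711.942 g/h

711.942 g/h


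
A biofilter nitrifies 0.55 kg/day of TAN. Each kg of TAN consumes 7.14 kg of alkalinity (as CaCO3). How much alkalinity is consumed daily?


Alkalinity factor: 7.14 kg CaCO3 consumed per kg TAN nitrified
alk = 0.55 kg TAN * 7.14 = 3.927 kg CaCO3/day

3.927 kg CaCO3/day


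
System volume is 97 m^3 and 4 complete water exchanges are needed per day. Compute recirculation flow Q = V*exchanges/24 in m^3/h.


Daily recirculation volume = 97 m^3 * 4 = 388 m^3/day
Flow rate Q = daily volume / 24 h = 388 / 24 = 16.1667 m^3/h

16.1667 m^3/h


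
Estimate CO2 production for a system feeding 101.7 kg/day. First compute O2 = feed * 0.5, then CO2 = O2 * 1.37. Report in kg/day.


O2 = 101.7 * 0.5 = 50.85
CO2 = 50.85 * 1.37 = 69.6645

69.6645 kg/day


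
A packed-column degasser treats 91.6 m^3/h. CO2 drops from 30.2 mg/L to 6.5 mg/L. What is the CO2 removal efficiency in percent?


CO2_out / CO2_in = 6.5 / 30.2 = 0.21523179
Fraction remaining = 0.21523179
efficiency = (1 - 0.21523179) * 100 = 78.4768 %

78.4768 %


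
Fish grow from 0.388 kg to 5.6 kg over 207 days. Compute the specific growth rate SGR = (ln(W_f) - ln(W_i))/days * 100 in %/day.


ln(W_f) = ln(5.6) = 1.7227666
ln(W_i) = ln(0.388) = -0.94674994
ln(W_f) - ln(W_i) = 1.7227666 - -0.94674994 = 2.6695165
SGR = 2.6695165 / 207 * 100 = 1.28962 %/day

1.28962 %/day


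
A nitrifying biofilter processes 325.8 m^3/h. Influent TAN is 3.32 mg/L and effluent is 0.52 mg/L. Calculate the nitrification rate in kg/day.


Concentration drop: TAN_in - TAN_out = 3.32 - 0.52 = 2.8 mg/L
Hourly TAN removed = Q * dTAN = 325.8 m^3/h * 2.8 mg/L = 912.24 g/h  (m^3/h * mg/L = g/h)
Daily TAN removed = 912.24 * 24 = 21893.76 g/day
Convert to kg/day: 21893.76 / 1000 = 21.89376 kg/day

21.89376 kg/day


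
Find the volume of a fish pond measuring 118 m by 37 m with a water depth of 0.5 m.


Base area = L * W = 118 * 37 = 4366 m^2
Volume = area * depth = 4366 * 0.5 = 2183 m^3

2183 m^3


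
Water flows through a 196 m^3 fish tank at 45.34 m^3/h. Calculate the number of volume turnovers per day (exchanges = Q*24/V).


Daily flow volume = 45.34 m^3/h * 24 h = 1088.16 m^3/day
Exchanges = daily flow / tank volume = 1088.16 / 196 = 5.55184 exchanges/day

5.55184 exchanges/day


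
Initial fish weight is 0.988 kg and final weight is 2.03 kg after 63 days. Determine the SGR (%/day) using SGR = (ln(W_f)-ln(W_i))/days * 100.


ln(W_f) = ln(2.03) = 0.70803579
ln(W_i) = ln(0.988) = -0.012072581
ln(W_f) - ln(W_i) = 0.70803579 - -0.012072581 = 0.72010837
SGR = 0.72010837 / 63 * 100 = 1.14303 %/day

1.14303 %/day


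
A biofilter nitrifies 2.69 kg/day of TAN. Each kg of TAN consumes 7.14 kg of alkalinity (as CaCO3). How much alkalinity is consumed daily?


Alkalinity factor: 7.14 kg CaCO3 consumed per kg TAN nitrified
alk = 2.69 kg TAN * 7.14 = 19.2066 kg CaCO3/day

19.2066 kg CaCO3/day


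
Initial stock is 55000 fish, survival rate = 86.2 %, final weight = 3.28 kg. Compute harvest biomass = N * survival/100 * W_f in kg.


Survivors = 55000 * 86.2/100 = 47410 fish
Harvest biomass = survivors * W_f = 47410 * 3.28 = 155504.8 kg

155504.8 kg


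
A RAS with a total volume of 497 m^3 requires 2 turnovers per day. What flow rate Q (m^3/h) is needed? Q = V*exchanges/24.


Daily recirculation volume = 497 m^3 * 2 = 994 m^3/day
Flow rate Q = daily volume / 24 h = 994 / 24 = 41.4167 m^3/h

41.4167 m^3/h


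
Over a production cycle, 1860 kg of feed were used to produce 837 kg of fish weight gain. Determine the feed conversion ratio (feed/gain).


FCR = feed consumed / weight gained
FCR = 1860 kg / 837 kg = 2.22222

2.22222


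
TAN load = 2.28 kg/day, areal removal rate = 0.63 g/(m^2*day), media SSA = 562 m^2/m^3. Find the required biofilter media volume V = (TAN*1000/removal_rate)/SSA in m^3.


A = 2.28*1000 / 0.63 = 3619.0476 m^2
V = 3619.0476 / 562 = 6.43959

6.43959 m^3


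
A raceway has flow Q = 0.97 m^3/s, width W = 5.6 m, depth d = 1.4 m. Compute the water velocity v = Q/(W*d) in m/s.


Cross-sectional area = W * d = 5.6 * 1.4 = 7.84 m^2
Velocity = Q / A = 0.97 / 7.84 = 0.123724 m/s

0.123724 m/s


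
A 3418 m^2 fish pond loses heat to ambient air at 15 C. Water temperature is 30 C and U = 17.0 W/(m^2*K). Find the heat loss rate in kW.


Temperature difference dT = 30 - 15 = 15 K
Heat loss (W) = U * A * dT = 17.0 * 3418 * 15 = 871590 W
Convert to kW: 871590 / 1000 = 871.59 kW

871.59 kW


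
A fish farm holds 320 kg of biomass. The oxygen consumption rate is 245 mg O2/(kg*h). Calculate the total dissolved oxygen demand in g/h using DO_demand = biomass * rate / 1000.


Total O2 consumption (mg/h) = 320 kg * 245 mg/(kg*h) = 78400 mg/h
Convert to g/h: 78400 / 1000 = 78.4 g/h

78.4 g/h


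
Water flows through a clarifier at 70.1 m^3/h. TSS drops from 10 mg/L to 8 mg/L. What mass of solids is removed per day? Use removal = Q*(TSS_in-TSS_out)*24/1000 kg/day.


Concentration drop: TSS_in - TSS_out = 10 - 8 = 2 mg/L
Hourly solids removed = Q * dTSS = 70.1 m^3/h * 2 mg/L = 140.2 g/h  (m^3/h * mg/L = g/h)
Daily solids removed = 140.2 * 24 = 3364.8 g/day
Convert g to kg: 3364.8 / 1000 = 3.3648 kg/day

3.3648 kg/day


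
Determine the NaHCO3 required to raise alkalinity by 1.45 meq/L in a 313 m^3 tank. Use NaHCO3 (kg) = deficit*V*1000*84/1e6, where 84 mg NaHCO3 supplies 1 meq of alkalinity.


Tank volume in L = 313 m^3 * 1000 = 313000 L
Total meq required = 1.45 meq/L * 313000 L = 453850 meq
NaHCO3 mass = 453850 meq * 84 mg/meq / 1e6 = 38.1234 kg

38.1234 kg


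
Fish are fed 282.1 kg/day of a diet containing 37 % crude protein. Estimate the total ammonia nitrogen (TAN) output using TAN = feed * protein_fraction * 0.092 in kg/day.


Protein in feed = 282.1 * 37/100 = 104.377 kg/day
TAN = protein * 0.092 = 104.377 * 0.092 = 9.602684 kg/day

9.602684 kg/day


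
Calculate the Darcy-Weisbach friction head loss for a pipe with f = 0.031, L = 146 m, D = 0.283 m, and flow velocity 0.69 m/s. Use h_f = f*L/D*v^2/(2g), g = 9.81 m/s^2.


v^2 = 0.69^2 = 0.4761 m^2/s^2
L/D = 146/0.283 = 515.90106
h_f = f*(L/D)*v^2/(2g) = 0.031 * 515.90106 * 0.4761 / 19.62 = 0.388085 m

0.388085 m


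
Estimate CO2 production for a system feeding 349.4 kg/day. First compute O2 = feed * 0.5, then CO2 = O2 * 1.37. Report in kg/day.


O2 = 349.4 * 0.5 = 174.7
CO2 = 174.7 * 1.37 = 239.339

239.339 kg/day


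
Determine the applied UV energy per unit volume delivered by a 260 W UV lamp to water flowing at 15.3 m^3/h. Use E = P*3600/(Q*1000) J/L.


Energy delivered per hour = 260 W * 3600 s = 936000 J/h
Volume treated per hour = 15.3 m^3/h * 1000 = 15300 L/h
dose = 936000 / 15300 = 61.1765 J/L

61.1765 J/L


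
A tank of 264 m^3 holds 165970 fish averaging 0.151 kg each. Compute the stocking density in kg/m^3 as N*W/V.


Total biomass = 165970 fish * 0.151 kg = 25061.47 kg
Density = total biomass / volume = 25061.47 / 264 = 94.9298 kg/m^3

94.9298 kg/m^3


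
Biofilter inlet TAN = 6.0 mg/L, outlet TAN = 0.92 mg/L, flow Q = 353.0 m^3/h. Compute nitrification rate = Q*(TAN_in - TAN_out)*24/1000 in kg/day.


Concentration drop: TAN_in - TAN_out = 6.0 - 0.92 = 5.08 mg/L
Hourly TAN removed = Q * dTAN = 353.0 m^3/h * 5.08 mg/L = 1793.24 g/h  (m^3/h * mg/L = g/h)
Daily TAN removed = 1793.24 * 24 = 43037.76 g/day
Convert to kg/day: 43037.76 / 1000 = 43.03776 kg/day

43.03776 kg/day


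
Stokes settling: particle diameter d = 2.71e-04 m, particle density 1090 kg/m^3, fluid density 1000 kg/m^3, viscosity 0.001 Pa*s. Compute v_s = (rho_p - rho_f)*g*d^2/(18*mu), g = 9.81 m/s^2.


Density difference: rho_p - rho_f = 1090 - 1000 = 90 kg/m^3
d^2 = (2.71e-04)^2 = 7.3441e-08 m^2
Numerator = (rho_p - rho_f) * g * d^2 = 90 * 9.81 * 7.3441e-08 = 6.4841059e-05
Denominator = 18 * mu = 18 * 0.001 = 0.018
v_s = 6.4841059e-05 / 0.018 = 0.00360228 m/s
Check: Re = rho_f * v_s * d / mu = 1000 * 0.00360228 * 2.71e-04 / 0.001 = 0.976 < 1, so Stokes' law applies.

0.00360228 m/s


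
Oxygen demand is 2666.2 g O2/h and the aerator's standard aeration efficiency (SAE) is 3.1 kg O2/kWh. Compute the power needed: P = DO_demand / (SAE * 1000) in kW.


SAE in g O2/kWh = 3.1 * 1000 = 3100 g/kWh
P = DO_demand / SAE_g = 2666.2 / 3100 = 0.860065 kW

0.860065 kW


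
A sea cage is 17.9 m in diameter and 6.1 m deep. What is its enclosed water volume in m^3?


r = d/2 = 17.9/2 = 8.95 m
Base area = pi*r^2 = pi*8.95^2 = 251.64943 m^2
Volume = 251.64943 * 6.1 = 1535.06 m^3

1535.06 m^3


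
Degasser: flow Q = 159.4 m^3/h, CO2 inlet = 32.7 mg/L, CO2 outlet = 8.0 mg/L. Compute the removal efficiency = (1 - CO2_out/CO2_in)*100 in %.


CO2_out / CO2_in = 8.0 / 32.7 = 0.24464832
Fraction remaining = 0.24464832
efficiency = (1 - 0.24464832) * 100 = 75.5352 %

75.5352 %


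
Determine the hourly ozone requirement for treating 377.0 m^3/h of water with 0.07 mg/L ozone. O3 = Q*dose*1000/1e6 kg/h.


O3 demand (mg/h) = Q * dose * 1000 = 377.0 * 0.07 * 1000 = 26390 mg/h
Convert mg to kg: 26390 / 1e6 = 0.02639 kg/h

0.02639 kg/h
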